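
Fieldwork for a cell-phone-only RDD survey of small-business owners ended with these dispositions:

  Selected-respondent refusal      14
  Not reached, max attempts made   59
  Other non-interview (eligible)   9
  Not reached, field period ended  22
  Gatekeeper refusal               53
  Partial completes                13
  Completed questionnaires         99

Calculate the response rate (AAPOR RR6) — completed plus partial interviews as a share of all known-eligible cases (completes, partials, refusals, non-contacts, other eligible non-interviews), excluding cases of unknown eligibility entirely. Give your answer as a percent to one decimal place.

Refusal or break-off = 53 + 14 = 67
No contact after all attempts = 22 + 59 = 81
Top → 99 + 13 = 112
Base → 99 + 13 + 67 + 81 + 9 = 269
RR6 = 112 / 269 = 0.4164

41.6%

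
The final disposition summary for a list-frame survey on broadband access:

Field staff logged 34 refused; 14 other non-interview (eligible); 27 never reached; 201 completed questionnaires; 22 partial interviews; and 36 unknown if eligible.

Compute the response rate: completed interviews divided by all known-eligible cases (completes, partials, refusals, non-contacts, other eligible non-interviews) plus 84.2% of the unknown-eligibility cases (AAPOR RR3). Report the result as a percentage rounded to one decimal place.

Top: 201
Known eligible: 201 + 22 + 34 + 27 + 14 = 298
e × U: 0.8420 × 36 = 30.31
Denom: 298 + 30.31 = 328.31
RR3 = 201 / 328.31 = 0.6122

61.2%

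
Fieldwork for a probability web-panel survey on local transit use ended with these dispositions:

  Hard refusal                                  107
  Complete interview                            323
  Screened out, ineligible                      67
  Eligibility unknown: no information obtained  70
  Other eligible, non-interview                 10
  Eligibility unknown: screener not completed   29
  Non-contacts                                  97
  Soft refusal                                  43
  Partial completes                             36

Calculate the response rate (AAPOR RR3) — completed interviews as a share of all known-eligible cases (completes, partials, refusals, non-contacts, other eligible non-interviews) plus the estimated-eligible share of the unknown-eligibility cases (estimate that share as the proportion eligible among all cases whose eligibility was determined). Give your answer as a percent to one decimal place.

Refusal or break-off = 107 + 43 = 150
Undetermined eligibility = 29 + 70 = 99
Numerator: 323
Known eligible: 323 + 36 + 150 + 97 + 10 = 616
e = 616 / (616 + 67) = 616 / 683 = 0.9019
Eligible share of unknowns: 0.9019 × 99 = 89.29
Denominator: 616 + 89.29 = 705.29
RR3 = 323 / 705.29 = 0.4580

45.8%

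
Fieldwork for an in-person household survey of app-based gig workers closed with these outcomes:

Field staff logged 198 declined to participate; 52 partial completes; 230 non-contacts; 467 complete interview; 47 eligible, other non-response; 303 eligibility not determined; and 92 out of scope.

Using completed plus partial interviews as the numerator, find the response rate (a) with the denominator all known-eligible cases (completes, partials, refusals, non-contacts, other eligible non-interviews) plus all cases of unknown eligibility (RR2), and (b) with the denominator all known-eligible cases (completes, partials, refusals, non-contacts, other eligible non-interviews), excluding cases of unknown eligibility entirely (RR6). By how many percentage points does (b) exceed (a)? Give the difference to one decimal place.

Top = 467 + 52 = 519
Denominator = 467 + 52 + 198 + 230 + 47 + 303 = 1297
RR2 = 519 / 1297 = 0.4002
Denominator = 467 + 52 + 198 + 230 + 47 = 994
RR6 = 519 / 994 = 0.5221
Difference = 52.21 − 40.02 = 12.19 percentage points

12.2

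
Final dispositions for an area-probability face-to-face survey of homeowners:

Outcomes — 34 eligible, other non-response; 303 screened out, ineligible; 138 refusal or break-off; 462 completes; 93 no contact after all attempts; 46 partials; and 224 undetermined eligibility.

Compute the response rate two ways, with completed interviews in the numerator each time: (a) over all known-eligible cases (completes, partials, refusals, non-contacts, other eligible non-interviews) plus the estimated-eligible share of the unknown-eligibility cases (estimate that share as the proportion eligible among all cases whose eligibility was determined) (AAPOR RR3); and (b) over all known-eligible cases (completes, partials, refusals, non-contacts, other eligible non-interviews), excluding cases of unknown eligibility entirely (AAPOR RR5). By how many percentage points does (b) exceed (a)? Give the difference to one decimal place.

10.3

Numerator = 462
Determined eligible = 462 + 46 + 138 + 93 + 34 = 773
e = 773 / (773 + 303) = 773 / 1076 = 0.7184
Eligible share of unknowns = 0.7184 × 224 = 160.92
Denom = 773 + 160.92 = 933.92
RR3 = 462 / 933.92 = 0.4947
Denom = 462 + 46 + 138 + 93 + 34 = 773
RR5 = 462 / 773 = 0.5977
Difference = 59.77 − 49.47 = 10.30 percentage points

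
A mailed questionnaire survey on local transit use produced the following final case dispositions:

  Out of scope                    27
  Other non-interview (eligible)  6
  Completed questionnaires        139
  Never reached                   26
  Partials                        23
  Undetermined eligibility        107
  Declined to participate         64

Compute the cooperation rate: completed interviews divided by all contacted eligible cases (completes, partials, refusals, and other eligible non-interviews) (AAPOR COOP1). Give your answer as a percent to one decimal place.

Numerator = 139
Denominator = 139 + 23 + 64 + 6 = 232
COOP1 = 139 / 232 = 0.5991

59.9%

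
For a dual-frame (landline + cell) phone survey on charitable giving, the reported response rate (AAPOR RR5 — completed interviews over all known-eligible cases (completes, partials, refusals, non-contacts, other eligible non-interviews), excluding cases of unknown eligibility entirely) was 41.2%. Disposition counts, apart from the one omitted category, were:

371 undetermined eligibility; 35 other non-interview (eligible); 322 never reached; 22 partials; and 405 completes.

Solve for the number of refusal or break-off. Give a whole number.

199

RR5 = 405 / D = 0.412
D = 405 / 0.412 = 983.0
Rest of base = 784
refusal or break-off = 983.0 − 784 ≈ 199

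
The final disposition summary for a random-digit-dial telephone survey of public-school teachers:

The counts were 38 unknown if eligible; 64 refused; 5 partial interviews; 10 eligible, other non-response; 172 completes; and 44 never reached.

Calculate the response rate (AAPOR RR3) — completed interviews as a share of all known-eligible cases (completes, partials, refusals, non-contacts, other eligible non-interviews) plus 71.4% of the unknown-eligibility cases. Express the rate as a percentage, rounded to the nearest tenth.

53.4%

Num → 172
Determined eligible → 172 + 5 + 64 + 44 + 10 = 295
Estimated eligible among unknowns → 0.7140 × 38 = 27.13
Base → 295 + 27.13 = 322.13
RR3 = 172 / 322.13 = 0.5339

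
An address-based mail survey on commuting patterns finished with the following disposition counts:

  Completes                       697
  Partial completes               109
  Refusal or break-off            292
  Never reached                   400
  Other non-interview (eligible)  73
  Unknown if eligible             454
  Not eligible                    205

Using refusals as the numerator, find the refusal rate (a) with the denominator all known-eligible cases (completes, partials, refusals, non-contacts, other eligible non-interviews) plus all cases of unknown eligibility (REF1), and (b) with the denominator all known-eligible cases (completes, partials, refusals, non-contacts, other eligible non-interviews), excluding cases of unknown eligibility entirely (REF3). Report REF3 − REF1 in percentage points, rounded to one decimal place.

4.2

Top = 292
Base = 697 + 109 + 292 + 400 + 73 + 454 = 2025
REF1 = 292 / 2025 = 0.1442
Base = 697 + 109 + 292 + 400 + 73 = 1571
REF3 = 292 / 1571 = 0.1859
Difference = 18.59 − 14.42 = 4.17 percentage points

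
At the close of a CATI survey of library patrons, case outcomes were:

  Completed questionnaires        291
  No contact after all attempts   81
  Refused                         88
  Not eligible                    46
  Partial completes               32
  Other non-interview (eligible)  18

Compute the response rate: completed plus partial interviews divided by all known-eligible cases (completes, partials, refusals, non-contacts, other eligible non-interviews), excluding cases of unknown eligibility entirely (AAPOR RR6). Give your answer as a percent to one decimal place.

63.3%

Num: 291 + 32 = 323
Base: 291 + 32 + 88 + 81 + 18 = 510
RR6 = 323 / 510 = 0.6333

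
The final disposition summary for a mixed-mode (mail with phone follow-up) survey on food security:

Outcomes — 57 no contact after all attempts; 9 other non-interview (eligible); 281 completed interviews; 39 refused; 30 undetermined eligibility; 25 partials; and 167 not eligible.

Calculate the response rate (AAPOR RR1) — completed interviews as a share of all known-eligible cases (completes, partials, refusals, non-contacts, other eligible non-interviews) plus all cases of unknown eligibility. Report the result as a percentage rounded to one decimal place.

Numerator = 281
Denom = 281 + 25 + 39 + 57 + 9 + 30 = 441
RR1 = 281 / 441 = 0.6372

63.7%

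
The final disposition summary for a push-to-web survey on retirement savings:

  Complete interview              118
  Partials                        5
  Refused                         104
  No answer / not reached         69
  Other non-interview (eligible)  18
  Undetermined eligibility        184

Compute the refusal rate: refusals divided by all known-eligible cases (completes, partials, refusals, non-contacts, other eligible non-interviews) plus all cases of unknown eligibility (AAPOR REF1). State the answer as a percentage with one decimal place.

Num: 104
Base: 118 + 5 + 104 + 69 + 18 + 184 = 498
REF1 = 104 / 498 = 0.2088

20.9%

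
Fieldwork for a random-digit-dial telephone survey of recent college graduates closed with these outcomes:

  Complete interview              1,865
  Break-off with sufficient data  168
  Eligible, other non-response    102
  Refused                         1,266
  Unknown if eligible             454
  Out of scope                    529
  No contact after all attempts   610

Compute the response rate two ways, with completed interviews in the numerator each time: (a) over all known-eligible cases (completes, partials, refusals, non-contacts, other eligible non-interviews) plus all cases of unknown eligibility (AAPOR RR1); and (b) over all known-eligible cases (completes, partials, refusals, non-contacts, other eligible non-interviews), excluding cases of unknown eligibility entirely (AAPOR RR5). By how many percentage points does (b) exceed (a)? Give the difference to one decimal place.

4.7

Numerator = 1865
Denom = 1865 + 168 + 1266 + 610 + 102 + 454 = 4465
RR1 = 1865 / 4465 = 0.4177
Denom = 1865 + 168 + 1266 + 610 + 102 = 4011
RR5 = 1865 / 4011 = 0.4650
Difference = 46.50 − 41.77 = 4.73 percentage points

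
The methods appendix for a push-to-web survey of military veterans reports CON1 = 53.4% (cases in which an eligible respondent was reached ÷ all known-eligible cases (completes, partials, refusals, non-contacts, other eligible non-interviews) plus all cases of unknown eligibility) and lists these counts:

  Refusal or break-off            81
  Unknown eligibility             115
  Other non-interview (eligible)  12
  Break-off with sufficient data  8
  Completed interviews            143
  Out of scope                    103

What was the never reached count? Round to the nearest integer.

Top → 143 + 8 + 81 + 12 = 244
CON1 = 244 / D = 0.534
D = 244 / 0.534 = 456.9
Rest of base = 359
never reached = 456.9 − 359 ≈ 98

98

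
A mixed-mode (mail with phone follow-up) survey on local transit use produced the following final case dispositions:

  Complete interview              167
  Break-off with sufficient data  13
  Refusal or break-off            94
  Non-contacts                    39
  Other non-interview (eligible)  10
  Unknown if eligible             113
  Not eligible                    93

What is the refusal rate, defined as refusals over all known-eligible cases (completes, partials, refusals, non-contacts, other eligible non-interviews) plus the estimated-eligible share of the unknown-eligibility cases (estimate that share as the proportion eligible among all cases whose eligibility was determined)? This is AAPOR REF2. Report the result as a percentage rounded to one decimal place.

Top → 94
Eligible (known) → 167 + 13 + 94 + 39 + 10 = 323
e = 323 / (323 + 93) = 323 / 416 = 0.7764
Estimated eligible among unknowns → 0.7764 × 113 = 87.73
Denominator → 323 + 87.73 = 410.73
REF2 = 94 / 410.73 = 0.2289

22.9%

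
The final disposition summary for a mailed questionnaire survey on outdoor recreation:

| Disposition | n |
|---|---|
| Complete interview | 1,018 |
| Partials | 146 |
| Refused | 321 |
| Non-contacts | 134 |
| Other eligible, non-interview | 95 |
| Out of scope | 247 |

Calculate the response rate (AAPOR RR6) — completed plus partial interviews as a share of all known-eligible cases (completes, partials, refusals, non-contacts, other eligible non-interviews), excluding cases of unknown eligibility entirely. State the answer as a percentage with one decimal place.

Numerator → 1018 + 146 = 1164
Base → 1018 + 146 + 321 + 134 + 95 = 1714
RR6 = 1164 / 1714 = 0.6791

67.9%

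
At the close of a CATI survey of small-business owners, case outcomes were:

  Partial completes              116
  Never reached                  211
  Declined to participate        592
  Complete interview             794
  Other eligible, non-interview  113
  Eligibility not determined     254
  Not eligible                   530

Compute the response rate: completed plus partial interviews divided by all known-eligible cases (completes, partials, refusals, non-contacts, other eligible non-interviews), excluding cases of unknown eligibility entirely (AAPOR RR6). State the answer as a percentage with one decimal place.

49.8%

Top: 794 + 116 = 910
Denominator: 794 + 116 + 592 + 211 + 113 = 1826
RR6 = 910 / 1826 = 0.4984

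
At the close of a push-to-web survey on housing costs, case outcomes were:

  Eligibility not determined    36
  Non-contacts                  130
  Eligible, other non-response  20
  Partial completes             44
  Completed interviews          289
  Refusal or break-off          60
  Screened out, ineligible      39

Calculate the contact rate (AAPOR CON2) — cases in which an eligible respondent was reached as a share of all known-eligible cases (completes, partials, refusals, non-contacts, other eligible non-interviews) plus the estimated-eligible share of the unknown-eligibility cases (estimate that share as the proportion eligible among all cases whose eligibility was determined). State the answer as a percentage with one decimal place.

71.6%

Numerator → 289 + 44 + 60 + 20 = 413
Determined eligible → 289 + 44 + 60 + 130 + 20 = 543
e = 543 / (543 + 39) = 543 / 582 = 0.9330
Estimated eligible among unknowns → 0.9330 × 36 = 33.59
Denom → 543 + 33.59 = 576.59
CON2 = 413 / 576.59 = 0.7163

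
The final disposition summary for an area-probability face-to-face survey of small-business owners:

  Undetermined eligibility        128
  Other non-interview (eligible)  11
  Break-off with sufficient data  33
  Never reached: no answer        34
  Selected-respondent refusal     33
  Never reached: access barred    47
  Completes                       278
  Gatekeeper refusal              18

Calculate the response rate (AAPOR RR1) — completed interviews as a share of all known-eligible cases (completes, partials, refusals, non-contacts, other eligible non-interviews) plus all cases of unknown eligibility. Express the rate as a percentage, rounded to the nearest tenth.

47.8%

Refused = 18 + 33 = 51
Non-contacts = 34 + 47 = 81
Numerator = 278
Denom = 278 + 33 + 51 + 81 + 11 + 128 = 582
RR1 = 278 / 582 = 0.4777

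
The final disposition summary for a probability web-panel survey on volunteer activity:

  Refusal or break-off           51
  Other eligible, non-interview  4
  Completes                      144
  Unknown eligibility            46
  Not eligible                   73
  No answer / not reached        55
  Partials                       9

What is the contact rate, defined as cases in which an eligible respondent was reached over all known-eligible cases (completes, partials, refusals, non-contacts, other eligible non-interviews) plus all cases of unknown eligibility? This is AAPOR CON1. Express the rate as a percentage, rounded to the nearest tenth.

67.3%

Num = 144 + 9 + 51 + 4 = 208
Denominator = 144 + 9 + 51 + 55 + 4 + 46 = 309
CON1 = 208 / 309 = 0.6731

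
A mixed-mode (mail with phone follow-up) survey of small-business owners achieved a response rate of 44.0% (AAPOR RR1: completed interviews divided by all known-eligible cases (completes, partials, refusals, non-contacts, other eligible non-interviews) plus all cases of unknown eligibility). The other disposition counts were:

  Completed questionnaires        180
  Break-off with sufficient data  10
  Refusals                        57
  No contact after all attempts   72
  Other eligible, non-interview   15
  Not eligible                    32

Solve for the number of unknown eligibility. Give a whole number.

RR1 = 180 / D = 0.440
D = 180 / 0.440 = 409.1
Remaining denominator categories sum to 334
unknown eligibility = 409.1 − 334 ≈ 75

75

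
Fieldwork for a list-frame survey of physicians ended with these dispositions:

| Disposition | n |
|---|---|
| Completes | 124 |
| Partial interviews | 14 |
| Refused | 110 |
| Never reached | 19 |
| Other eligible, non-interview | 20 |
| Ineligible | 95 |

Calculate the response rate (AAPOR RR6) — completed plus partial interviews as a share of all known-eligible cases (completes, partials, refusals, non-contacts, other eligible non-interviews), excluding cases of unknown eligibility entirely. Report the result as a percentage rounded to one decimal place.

Numerator → 124 + 14 = 138
Denominator → 124 + 14 + 110 + 19 + 20 = 287
RR6 = 138 / 287 = 0.4808

48.1%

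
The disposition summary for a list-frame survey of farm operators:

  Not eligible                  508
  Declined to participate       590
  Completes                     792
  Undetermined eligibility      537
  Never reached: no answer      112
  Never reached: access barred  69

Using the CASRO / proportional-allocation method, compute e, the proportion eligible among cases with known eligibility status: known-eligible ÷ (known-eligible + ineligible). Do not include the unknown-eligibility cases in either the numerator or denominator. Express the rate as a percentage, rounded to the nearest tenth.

75.5%

No answer / not reached = 112 + 69 = 181
Eligible (known) → 792 + 590 + 181 = 1563
e = 1563 / (1563 + 508) = 1563 / 2071 = 0.7547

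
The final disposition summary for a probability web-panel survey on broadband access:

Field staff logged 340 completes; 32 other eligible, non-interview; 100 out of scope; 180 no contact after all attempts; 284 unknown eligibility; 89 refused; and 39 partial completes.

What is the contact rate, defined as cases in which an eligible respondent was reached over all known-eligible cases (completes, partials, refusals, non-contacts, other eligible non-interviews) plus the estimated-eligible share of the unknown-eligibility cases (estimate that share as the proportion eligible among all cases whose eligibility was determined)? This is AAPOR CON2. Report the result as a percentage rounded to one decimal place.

Num → 340 + 39 + 89 + 32 = 500
Eligible (known) → 340 + 39 + 89 + 180 + 32 = 680
e = 680 / (680 + 100) = 680 / 780 = 0.8718
e × U → 0.8718 × 284 = 247.59
Denominator → 680 + 247.59 = 927.59
CON2 = 500 / 927.59 = 0.5390

53.9%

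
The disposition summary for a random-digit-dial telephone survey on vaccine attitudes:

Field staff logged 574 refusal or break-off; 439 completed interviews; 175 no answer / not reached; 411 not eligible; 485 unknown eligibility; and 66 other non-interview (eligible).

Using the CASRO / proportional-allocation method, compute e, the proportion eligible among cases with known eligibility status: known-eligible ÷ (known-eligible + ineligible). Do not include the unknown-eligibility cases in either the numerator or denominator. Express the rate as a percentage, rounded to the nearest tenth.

75.3%

Determined eligible = 439 + 574 + 175 + 66 = 1254
e = 1254 / (1254 + 411) = 1254 / 1665 = 0.7532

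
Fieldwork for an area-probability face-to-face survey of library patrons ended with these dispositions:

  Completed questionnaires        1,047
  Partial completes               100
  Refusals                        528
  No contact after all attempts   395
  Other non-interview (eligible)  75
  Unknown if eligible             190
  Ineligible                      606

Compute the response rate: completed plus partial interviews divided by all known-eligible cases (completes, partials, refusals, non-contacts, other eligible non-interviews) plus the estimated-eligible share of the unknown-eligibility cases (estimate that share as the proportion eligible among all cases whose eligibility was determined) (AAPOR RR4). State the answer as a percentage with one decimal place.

50.0%

Top → 1047 + 100 = 1147
Known eligible → 1047 + 100 + 528 + 395 + 75 = 2145
e = 2145 / (2145 + 606) = 2145 / 2751 = 0.7797
Eligible share of unknowns → 0.7797 × 190 = 148.14
Base → 2145 + 148.14 = 2293.14
RR4 = 1147 / 2293.14 = 0.5002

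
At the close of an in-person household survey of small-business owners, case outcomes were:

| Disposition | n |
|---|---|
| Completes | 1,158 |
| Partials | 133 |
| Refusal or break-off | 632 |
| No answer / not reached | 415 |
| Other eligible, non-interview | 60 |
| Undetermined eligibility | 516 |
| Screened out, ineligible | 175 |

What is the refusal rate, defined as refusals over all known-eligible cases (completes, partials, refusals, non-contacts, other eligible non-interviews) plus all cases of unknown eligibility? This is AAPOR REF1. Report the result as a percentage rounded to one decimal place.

Top = 632
Denominator = 1158 + 133 + 632 + 415 + 60 + 516 = 2914
REF1 = 632 / 2914 = 0.2169

21.7%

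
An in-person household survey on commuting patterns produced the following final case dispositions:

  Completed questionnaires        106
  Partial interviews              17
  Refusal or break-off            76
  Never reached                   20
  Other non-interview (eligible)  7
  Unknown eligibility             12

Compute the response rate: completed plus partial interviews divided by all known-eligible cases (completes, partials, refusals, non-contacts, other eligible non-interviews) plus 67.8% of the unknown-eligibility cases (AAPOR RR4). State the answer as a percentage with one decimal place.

52.5%

Numerator: 106 + 17 = 123
Known eligible: 106 + 17 + 76 + 20 + 7 = 226
Eligible share of unknowns: 0.6780 × 12 = 8.14
Base: 226 + 8.14 = 234.14
RR4 = 123 / 234.14 = 0.5253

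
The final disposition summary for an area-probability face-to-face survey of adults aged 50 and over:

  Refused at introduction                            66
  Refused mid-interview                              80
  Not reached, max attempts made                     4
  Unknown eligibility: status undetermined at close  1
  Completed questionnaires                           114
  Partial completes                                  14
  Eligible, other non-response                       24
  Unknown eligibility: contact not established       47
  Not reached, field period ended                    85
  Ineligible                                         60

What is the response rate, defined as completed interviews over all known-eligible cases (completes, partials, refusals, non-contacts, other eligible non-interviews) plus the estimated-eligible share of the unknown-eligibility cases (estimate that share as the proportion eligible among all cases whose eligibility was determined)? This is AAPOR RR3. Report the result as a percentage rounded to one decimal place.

Refusals = 66 + 80 = 146
Never reached = 85 + 4 = 89
Undetermined eligibility = 47 + 1 = 48
Numerator: 114
Determined eligible: 114 + 14 + 146 + 89 + 24 = 387
e = 387 / (387 + 60) = 387 / 447 = 0.8658
Estimated eligible among unknowns: 0.8658 × 48 = 41.56
Denom: 387 + 41.56 = 428.56
RR3 = 114 / 428.56 = 0.2660

26.6%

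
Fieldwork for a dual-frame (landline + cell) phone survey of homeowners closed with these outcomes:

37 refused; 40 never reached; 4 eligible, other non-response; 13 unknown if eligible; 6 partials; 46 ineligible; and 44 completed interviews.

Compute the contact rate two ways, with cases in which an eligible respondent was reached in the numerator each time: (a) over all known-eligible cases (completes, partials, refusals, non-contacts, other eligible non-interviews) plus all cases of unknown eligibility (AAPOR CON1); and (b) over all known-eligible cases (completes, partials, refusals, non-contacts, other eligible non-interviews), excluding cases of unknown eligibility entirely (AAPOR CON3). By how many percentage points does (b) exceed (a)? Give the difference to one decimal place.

6.3

Numerator: 44 + 6 + 37 + 4 = 91
Denominator: 44 + 6 + 37 + 40 + 4 + 13 = 144
CON1 = 91 / 144 = 0.6319
Denominator: 44 + 6 + 37 + 40 + 4 = 131
CON3 = 91 / 131 = 0.6947
Difference = 69.47 − 63.19 = 6.28 percentage points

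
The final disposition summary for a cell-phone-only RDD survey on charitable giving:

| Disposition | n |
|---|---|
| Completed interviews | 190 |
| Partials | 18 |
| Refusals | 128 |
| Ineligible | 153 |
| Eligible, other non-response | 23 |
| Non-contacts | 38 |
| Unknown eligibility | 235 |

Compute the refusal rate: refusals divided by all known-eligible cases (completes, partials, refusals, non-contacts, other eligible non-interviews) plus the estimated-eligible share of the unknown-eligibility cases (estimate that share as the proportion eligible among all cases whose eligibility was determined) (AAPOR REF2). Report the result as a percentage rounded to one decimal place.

Num → 128
Determined eligible → 190 + 18 + 128 + 38 + 23 = 397
e = 397 / (397 + 153) = 397 / 550 = 0.7218
Eligible share of unknowns → 0.7218 × 235 = 169.62
Denom → 397 + 169.62 = 566.62
REF2 = 128 / 566.62 = 0.2259

22.6%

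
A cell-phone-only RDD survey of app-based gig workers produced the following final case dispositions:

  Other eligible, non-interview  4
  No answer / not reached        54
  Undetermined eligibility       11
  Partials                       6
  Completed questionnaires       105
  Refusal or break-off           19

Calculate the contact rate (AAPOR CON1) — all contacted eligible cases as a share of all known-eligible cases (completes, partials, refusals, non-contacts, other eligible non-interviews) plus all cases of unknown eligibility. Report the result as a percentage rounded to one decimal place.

Numerator → 105 + 6 + 19 + 4 = 134
Denom → 105 + 6 + 19 + 54 + 4 + 11 = 199
CON1 = 134 / 199 = 0.6734

67.3%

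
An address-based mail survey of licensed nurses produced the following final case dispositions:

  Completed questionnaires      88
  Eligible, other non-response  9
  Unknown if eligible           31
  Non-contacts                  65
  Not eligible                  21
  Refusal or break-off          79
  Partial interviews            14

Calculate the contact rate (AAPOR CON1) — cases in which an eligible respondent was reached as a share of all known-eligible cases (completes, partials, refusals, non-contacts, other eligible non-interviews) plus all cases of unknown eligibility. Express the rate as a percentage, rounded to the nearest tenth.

66.4%

Top = 88 + 14 + 79 + 9 = 190
Denominator = 88 + 14 + 79 + 65 + 9 + 31 = 286
CON1 = 190 / 286 = 0.6643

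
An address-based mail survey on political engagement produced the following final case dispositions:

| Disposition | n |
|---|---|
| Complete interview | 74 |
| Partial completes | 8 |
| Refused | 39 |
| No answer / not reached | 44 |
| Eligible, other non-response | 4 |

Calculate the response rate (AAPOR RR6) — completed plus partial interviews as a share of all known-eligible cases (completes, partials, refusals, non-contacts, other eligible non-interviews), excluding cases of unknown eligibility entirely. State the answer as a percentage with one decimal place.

Num: 74 + 8 = 82
Denominator: 74 + 8 + 39 + 44 + 4 = 169
RR6 = 82 / 169 = 0.4852

48.5%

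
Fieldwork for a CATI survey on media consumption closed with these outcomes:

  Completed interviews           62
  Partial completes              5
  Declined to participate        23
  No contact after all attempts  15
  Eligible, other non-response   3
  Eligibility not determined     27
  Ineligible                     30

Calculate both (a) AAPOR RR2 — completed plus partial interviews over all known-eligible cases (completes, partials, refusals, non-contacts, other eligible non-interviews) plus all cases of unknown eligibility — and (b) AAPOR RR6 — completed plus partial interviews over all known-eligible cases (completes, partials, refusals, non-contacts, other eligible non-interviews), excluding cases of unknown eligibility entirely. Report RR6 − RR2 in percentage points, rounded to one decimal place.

12.4

Num = 62 + 5 = 67
Base = 62 + 5 + 23 + 15 + 3 + 27 = 135
RR2 = 67 / 135 = 0.4963
Base = 62 + 5 + 23 + 15 + 3 = 108
RR6 = 67 / 108 = 0.6204
Difference = 62.04 − 49.63 = 12.41 percentage points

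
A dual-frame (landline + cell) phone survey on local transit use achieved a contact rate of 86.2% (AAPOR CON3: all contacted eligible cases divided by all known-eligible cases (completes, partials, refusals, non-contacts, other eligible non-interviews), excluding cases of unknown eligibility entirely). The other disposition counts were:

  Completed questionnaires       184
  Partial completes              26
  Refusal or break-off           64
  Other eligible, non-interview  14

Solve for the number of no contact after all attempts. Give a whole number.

46

Numerator → 184 + 26 + 64 + 14 = 288
CON3 = 288 / D = 0.862
D = 288 / 0.862 = 334.1
Rest of base = 288
no contact after all attempts = 334.1 − 288 ≈ 46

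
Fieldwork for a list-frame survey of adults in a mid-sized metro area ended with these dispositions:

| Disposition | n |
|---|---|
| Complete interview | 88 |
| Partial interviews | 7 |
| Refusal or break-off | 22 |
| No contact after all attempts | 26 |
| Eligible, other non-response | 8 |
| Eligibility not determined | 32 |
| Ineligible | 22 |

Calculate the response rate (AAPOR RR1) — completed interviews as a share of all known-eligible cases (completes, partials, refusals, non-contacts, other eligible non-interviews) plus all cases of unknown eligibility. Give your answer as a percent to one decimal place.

Num = 88
Base = 88 + 7 + 22 + 26 + 8 + 32 = 183
RR1 = 88 / 183 = 0.4809

48.1%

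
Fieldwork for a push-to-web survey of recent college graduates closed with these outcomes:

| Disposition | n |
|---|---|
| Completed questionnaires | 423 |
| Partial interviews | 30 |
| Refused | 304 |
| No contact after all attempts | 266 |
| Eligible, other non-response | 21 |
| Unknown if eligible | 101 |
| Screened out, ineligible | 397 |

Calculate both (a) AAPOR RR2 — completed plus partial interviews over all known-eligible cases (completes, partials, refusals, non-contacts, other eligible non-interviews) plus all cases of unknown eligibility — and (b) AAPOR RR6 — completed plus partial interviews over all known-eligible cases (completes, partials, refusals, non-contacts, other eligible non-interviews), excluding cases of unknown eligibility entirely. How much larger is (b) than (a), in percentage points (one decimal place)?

3.8

Top → 423 + 30 = 453
Denominator → 423 + 30 + 304 + 266 + 21 + 101 = 1145
RR2 = 453 / 1145 = 0.3956
Denominator → 423 + 30 + 304 + 266 + 21 = 1044
RR6 = 453 / 1044 = 0.4339
Difference = 43.39 − 39.56 = 3.83 percentage points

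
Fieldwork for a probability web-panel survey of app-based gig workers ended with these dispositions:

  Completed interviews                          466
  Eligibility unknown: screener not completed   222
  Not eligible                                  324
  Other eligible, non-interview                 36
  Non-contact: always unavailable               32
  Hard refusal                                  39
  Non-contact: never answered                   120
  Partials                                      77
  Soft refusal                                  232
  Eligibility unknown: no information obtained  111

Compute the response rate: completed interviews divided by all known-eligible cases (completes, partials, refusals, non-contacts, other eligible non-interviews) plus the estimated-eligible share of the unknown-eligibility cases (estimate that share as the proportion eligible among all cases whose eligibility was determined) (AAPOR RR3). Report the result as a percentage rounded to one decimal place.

Refusal or break-off = 39 + 232 = 271
Never reached = 120 + 32 = 152
Unknown eligibility = 222 + 111 = 333
Numerator → 466
Eligible (known) → 466 + 77 + 271 + 152 + 36 = 1002
e = 1002 / (1002 + 324) = 1002 / 1326 = 0.7557
Estimated eligible among unknowns → 0.7557 × 333 = 251.65
Denom → 1002 + 251.65 = 1253.65
RR3 = 466 / 1253.65 = 0.3717

37.2%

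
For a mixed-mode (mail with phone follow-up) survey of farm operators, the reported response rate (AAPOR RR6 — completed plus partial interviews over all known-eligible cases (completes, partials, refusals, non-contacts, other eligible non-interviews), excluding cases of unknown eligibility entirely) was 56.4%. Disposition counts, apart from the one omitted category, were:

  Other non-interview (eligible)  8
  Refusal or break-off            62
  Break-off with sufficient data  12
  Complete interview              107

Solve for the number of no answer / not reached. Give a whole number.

22

Num = 107 + 12 = 119
RR6 = 119 / D = 0.564
D = 119 / 0.564 = 211.0
Rest of base = 189
no answer / not reached = 211.0 − 189 ≈ 22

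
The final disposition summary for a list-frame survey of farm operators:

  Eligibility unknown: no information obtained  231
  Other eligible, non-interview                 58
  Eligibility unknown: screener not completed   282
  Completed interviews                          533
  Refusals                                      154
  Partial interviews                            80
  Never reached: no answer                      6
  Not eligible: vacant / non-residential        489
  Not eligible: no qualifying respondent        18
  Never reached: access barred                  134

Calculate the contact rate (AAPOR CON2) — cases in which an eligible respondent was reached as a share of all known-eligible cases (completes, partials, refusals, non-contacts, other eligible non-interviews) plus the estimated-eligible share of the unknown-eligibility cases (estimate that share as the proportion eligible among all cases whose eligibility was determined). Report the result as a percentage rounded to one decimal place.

No answer / not reached = 6 + 134 = 140
Unknown if eligible = 282 + 231 = 513
Screened out, ineligible = 18 + 489 = 507
Num: 533 + 80 + 154 + 58 = 825
Known eligible: 533 + 80 + 154 + 140 + 58 = 965
e = 965 / (965 + 507) = 965 / 1472 = 0.6556
Eligible share of unknowns: 0.6556 × 513 = 336.32
Denom: 965 + 336.32 = 1301.32
CON2 = 825 / 1301.32 = 0.6340

63.4%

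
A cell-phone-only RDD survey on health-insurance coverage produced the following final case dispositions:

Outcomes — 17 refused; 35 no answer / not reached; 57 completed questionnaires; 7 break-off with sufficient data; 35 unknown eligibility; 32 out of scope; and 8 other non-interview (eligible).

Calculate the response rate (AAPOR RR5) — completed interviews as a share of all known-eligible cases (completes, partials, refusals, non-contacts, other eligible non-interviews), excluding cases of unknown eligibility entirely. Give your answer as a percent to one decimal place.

46.0%

Numerator → 57
Denominator → 57 + 7 + 17 + 35 + 8 = 124
RR5 = 57 / 124 = 0.4597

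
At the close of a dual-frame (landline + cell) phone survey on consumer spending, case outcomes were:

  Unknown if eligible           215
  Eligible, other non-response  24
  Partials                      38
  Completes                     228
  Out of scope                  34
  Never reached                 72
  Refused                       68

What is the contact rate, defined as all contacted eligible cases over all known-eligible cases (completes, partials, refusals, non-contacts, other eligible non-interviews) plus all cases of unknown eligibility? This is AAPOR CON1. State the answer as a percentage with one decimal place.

55.5%

Top = 228 + 38 + 68 + 24 = 358
Base = 228 + 38 + 68 + 72 + 24 + 215 = 645
CON1 = 358 / 645 = 0.5550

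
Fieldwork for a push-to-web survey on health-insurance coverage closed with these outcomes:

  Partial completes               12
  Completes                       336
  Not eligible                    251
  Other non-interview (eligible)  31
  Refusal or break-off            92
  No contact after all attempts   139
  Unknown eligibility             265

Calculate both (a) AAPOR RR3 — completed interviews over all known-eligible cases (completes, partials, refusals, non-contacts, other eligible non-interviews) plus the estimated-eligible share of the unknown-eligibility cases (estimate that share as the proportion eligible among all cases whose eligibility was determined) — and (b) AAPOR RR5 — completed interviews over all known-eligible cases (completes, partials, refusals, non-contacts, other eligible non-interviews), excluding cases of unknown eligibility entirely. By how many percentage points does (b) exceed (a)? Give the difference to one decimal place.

Top → 336
Eligible (known) → 336 + 12 + 92 + 139 + 31 = 610
e = 610 / (610 + 251) = 610 / 861 = 0.7085
Eligible share of unknowns → 0.7085 × 265 = 187.75
Denom → 610 + 187.75 = 797.75
RR3 = 336 / 797.75 = 0.4212
Denom → 336 + 12 + 92 + 139 + 31 = 610
RR5 = 336 / 610 = 0.5508
Difference = 55.08 − 42.12 = 12.96 percentage points

13.0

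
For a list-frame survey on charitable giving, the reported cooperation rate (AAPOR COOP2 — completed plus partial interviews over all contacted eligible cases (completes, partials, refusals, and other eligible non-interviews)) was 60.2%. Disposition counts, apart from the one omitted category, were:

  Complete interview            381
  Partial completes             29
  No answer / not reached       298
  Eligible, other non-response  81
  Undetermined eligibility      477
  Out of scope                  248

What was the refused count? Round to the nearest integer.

190

Num = 381 + 29 = 410
COOP2 = 410 / D = 0.602
D = 410 / 0.602 = 681.1
Other denominator terms total 491
refused = 681.1 − 491 ≈ 190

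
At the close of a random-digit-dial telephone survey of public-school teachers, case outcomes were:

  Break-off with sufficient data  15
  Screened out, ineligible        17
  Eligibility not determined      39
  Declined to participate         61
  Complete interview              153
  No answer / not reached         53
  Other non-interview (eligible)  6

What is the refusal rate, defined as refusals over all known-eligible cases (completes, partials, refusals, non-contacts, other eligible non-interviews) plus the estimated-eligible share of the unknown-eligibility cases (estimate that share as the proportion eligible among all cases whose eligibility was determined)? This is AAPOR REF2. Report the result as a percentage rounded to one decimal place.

Num: 61
Known eligible: 153 + 15 + 61 + 53 + 6 = 288
e = 288 / (288 + 17) = 288 / 305 = 0.9443
e × U: 0.9443 × 39 = 36.83
Denominator: 288 + 36.83 = 324.83
REF2 = 61 / 324.83 = 0.1878

18.8%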